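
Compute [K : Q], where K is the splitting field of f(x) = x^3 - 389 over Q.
[K : Q] = 6

The roots of x^3 - 389 are ∛389, ω∛389, ω^2∛389 where ω = e^(2πi/3) is a primitive cube root of unity, so K = Q(∛389, ω). Now [Q(∛389):Q] = 3 (since 389 is not a perfect cube, x^3 - 389 is irreducible) and [Q(ω):Q] = 2. Both 2 and 3 divide [K:Q], and [K:Q] ≤ 3·2 = 6, so [K:Q] = 6. (Equivalently: Q(∛389) ⊂ R but ω ∉ R, so [K : Q(∛389)] = 2.)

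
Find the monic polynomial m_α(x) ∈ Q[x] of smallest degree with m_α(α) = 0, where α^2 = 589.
m_α(x) = x^2 - 589

α satisfies α^2 - 589 = 0, so x^2 - 589 annihilates α. Since d = 589 is squarefree and ≠ 1, it is not a perfect square in Q, so x^2 - 589 has no rational root and is therefore irreducible over Q (a degree-2 polynomial over a field is irreducible iff it has no root). Hence m_α(x) = x^2 - 589.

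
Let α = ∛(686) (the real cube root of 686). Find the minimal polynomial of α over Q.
m_α(x) = x^3 - 686

α satisfies α^3 = 686, so x^3 - 686 annihilates α. By the rational root test, a rational root p/q (in lowest terms) of x^3 - 686 would satisfy p^3 = 686 q^3, forcing q = 1 and p^3 = 686; but 686 is not a perfect cube, contradiction. A monic cubic over Q with no rational root is irreducible (any nontrivial factorization would include a linear factor). Hence x^3 - 686 is the minimal polynomial of α, and in particular [Q(α):Q] = 3.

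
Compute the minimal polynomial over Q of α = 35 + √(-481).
m_α(x) = x^2 - 70x + 1706

From α - 35 = √(-481), squaring gives (α - 35)^2 = -481, i.e. α^2 - 70α + 1225 = -481, so α^2 - 70α + 1706 = 0. The discriminant of x^2 - 70x + 1706 is (-70)^2 - 4·(1706) = 4900 - 6824 = -1924, and 4·(-481) is not a perfect square in Q since -481 is squarefree and ≠ 1. Hence x^2 - 70x + 1706 is irreducible over Q and is the minimal polynomial of α.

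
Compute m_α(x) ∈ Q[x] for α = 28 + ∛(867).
m_α(x) = x^3 - 84x^2 + 2352x - 22819

Set β = α - 28 = ∛(867), so β^3 = 867. Then (α - 28)^3 - 867 = 0, i.e. α is a root of g(x) = (x - 28)^3 - 867 = x^3 - 84x^2 + 2352x - 22819. Since g(x) = h(x - 28) where h(x) = x^3 - 867, and h is irreducible over Q (because 867 is not a perfect cube, so h has no rational root, and a monic cubic with no rational root is irreducible), g is also irreducible (irreducibility is preserved under the substitution x → x - 28). Hence m_α(x) = x^3 - 84x^2 + 2352x - 22819.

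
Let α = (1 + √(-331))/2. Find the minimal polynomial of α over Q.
m_α(x) = x^2 - x + 83

From 2α - 1 = √(-331), squaring gives (2α - 1)^2 = -331, i.e. 4α^2 - 4α + 1 = -331, so α^2 - α + (1 + 331)/4 = 0. Since -331 ≡ 1 (mod 4), (1 + 331)/4 = 83 ∈ Z. The polynomial x^2 - x + 83 has discriminant 1 - 4·(83) = -331, which is not a perfect square in Q (d = -331 is squarefree and ≠ 1), so x^2 - x + 83 is irreducible over Q. It is the minimal polynomial of α.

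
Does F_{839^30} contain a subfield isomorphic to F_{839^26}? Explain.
No: F_{839^26} is not a subfield of F_{839^30}

F_{p^m} embeds in F_{p^n} iff m | n. Here 26 ∤ 30 (since 30 = 1·26 + 4 with remainder 4 ≠ 0), so F_{839^26} is not a subfield of F_{839^30}. Equivalently: if it were, the tower law would give 26 = [F_{839^26}:F_839] dividing [F_{839^30}:F_839] = 30, contradiction.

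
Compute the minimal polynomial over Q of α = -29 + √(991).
m_α(x) = x^2 + 58x - 150

From α + 29 = √(991), squaring gives (α + 29)^2 = 991, i.e. α^2 + 58α + 841 = 991, so α^2 + 58α - 150 = 0. The discriminant of x^2 + 58x - 150 is (58)^2 - 4·(-150) = 3364 + 600 = 3964, and 4·(991) is not a perfect square in Q since 991 is squarefree and ≠ 1. Hence x^2 + 58x - 150 is irreducible over Q and is the minimal polynomial of α.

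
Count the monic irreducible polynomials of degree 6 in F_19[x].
There are 7839780 monic irreducible polynomials of degree 6 over F_19

Each element of F_{19^6} that lies in no proper subfield is a root of exactly one monic irreducible of degree 6 over F_19, and each such polynomial has 6 distinct roots in F_{19^6}. By Möbius inversion the count is N_19(6) = (1/6) Σ_{d|6} μ(6/d) · 19^d = (1/6)(μ(6)·19^1 + μ(3)·19^2 + μ(2)·19^3 + μ(1)·19^6) = 47038680/6 = 7839780.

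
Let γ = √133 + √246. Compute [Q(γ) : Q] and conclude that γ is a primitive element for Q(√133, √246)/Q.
[Q(γ) : Q] = 4 (equivalently, Q(γ) = Q(√133, √246))

Obviously Q(γ) ⊆ Q(√133, √246), and [Q(√133, √246):Q] = 4 (since 133, 246 are distinct squarefree integers > 1 with 32718 not a perfect square). To show equality we compute the minimal polynomial of γ. From γ = √133 + √246: γ^2 = 133 + 2√(32718) + 246 = 379 + 2√(32718), so γ^2 - 379 = 2√(32718); squaring, (γ^2 - 379)^2 = 4·32718, i.e. γ^4 - 758γ^2 + 143641 - 130872 = 0, i.e. γ^4 - 758γ^2 + 12769 = 0. So γ is a root of x^4 - 758x^2 + 12769. This polynomial is irreducible over Q: it has no rational root (each ±√133 ± √246 is irrational), and any factorization into two quadratics over Q would force √(32718) ∈ Q (pairing opposite roots) or √133, √246 ∈ Q (other pairings), all impossible. Hence [Q(γ):Q] = 4 = [Q(√133, √246):Q], so Q(γ) = Q(√133, √246).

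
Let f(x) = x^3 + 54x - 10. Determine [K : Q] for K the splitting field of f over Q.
[K : Q] = 6

By the rational root test, any rational root of the monic integer polynomial f(x) = x^3 + 54x - 10 must be an integer dividing the constant term -10, i.e. one of ±{1, 2, 5, 10}. Evaluating: f(1) = 45, f(-1) = -65, f(2) = 106, f(-2) = -126, f(5) = 385, f(-5) = -405, f(10) = 1530, f(-10) = -1550; none is 0, so f has no rational root and is therefore irreducible over Q (a cubic with no linear factor over a field is irreducible). For an irreducible cubic, the Galois group is A_3 or S_3 according as the discriminant disc(f) = -4a^3 - 27b^2 = -4·(54)^3 - 27·(-10)^2 = -632556 is or is not a square in Q. Here disc(f) = -632556 is not a perfect square in Q, so the Galois group of f over Q is not contained in A_3 and must be all of S_3. The splitting field has degree |S_3| = 6 over Q, so [K : Q] = 6.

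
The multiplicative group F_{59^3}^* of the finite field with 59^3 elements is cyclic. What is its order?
|F_{59^3}^*| = 205378

F_{59^3} has 59^3 = 205379 elements; its multiplicative group consists of all nonzero elements, so |F_{59^3}^*| = 205379 - 1 = 205378. (It is cyclic since any finite subgroup of the multiplicative group of a field is cyclic.)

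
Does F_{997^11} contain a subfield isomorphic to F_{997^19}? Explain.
No: F_{997^19} is not a subfield of F_{997^11}

F_{p^m} embeds in F_{p^n} iff m | n. Here 19 ∤ 11 (since 11 = 0·19 + 11 with remainder 11 ≠ 0), so F_{997^19} is not a subfield of F_{997^11}. Equivalently: if it were, the tower law would give 19 = [F_{997^19}:F_997] dividing [F_{997^11}:F_997] = 11, contradiction.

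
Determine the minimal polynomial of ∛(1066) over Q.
m_α(x) = x^3 - 1066

α satisfies α^3 = 1066, so x^3 - 1066 annihilates α. By the rational root test, a rational root p/q (in lowest terms) of x^3 - 1066 would satisfy p^3 = 1066 q^3, forcing q = 1 and p^3 = 1066; but 1066 is not a perfect cube, contradiction. A monic cubic over Q with no rational root is irreducible (any nontrivial factorization would include a linear factor). Hence x^3 - 1066 is the minimal polynomial of α, and in particular [Q(α):Q] = 3.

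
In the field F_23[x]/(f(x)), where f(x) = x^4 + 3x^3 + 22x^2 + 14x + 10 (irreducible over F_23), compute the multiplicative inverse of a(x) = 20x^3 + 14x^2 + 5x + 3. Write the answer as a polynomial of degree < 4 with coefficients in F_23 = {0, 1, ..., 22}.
a(x)^(-1) ≡ 22x^3 + 2x^2 + 22x + 19 (mod f(x))

Since f is irreducible over F_23, F_23[x]/(f) is a field and a(x) ≠ 0 has an inverse. Apply the extended Euclidean algorithm to f(x) and a(x) in F_23[x]: f(x) = (15x)·a(x) + (16x^2 + 15x + 10);  a(x) = (7x + 13)·(16x^2 + 15x + 10) + (16x + 11);  (16x^2 + 15x + 10) = (x + 6)·(16x + 11) + (13). The last nonzero remainder is the constant 13 = gcd(f, a) in F_23. Back-substituting through the division chain expresses 13 = s(x)·a(x) + t(x)·f(x) with s(x) ≡ 10x^3 + 3x^2 + 10x + 17 (mod f), so (10x^3 + 3x^2 + 10x + 17)·a(x) ≡ 13 (mod f). Multiplying by 13^(-1) ≡ 16 in F_23 gives a(x)^(-1) ≡ 16·(10x^3 + 3x^2 + 10x + 17) ≡ 22x^3 + 2x^2 + 22x + 19 (mod f). Check: (20x^3 + 14x^2 + 5x + 3)·(22x^3 + 2x^2 + 22x + 19) = 3x^6 + 3x^5 + 3x^4 + 5x^3 + 14x^2 + 11 ≡ 1 (mod x^4 + 3x^3 + 22x^2 + 14x + 10).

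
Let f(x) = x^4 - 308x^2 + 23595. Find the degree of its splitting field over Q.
[K : Q] = 4

Solving the quadratic in x^2: x^2 = (308 ± √(308^2 - 4·23595))/2 = (308 ± √484)/2 = (308 ± 22)/2, giving x^2 = 165 or x^2 = 143. So f(x) = (x^2 - 165)(x^2 - 143) and the roots of f are ±√165, ±√143. Hence the splitting field is K = Q(√165, √143). Since 165 and 143 are distinct squarefree integers > 1, their product 23595 is not a perfect square, so √143 ∉ Q(√165). By the tower law [K:Q] = [Q(√165,√143):Q(√165)] · [Q(√165):Q] = 2 · 2 = 4.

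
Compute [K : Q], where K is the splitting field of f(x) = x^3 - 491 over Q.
[K : Q] = 6

The roots of x^3 - 491 are ∛491, ω∛491, ω^2∛491 where ω = e^(2πi/3) is a primitive cube root of unity, so K = Q(∛491, ω). Now [Q(∛491):Q] = 3 (since 491 is not a perfect cube, x^3 - 491 is irreducible) and [Q(ω):Q] = 2. Both 2 and 3 divide [K:Q], and [K:Q] ≤ 3·2 = 6, so [K:Q] = 6. (Equivalently: Q(∛491) ⊂ R but ω ∉ R, so [K : Q(∛491)] = 2.)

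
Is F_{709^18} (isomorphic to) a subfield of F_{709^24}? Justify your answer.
No: F_{709^18} is not a subfield of F_{709^24}

F_{p^m} embeds in F_{p^n} iff m | n. Here 18 ∤ 24 (since 24 = 1·18 + 6 with remainder 6 ≠ 0), so F_{709^18} is not a subfield of F_{709^24}. Equivalently: if it were, the tower law would give 18 = [F_{709^18}:F_709] dividing [F_{709^24}:F_709] = 24, contradiction.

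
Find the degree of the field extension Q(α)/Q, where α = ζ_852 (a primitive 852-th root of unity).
[Q(α):Q] = 280

The minimal polynomial of ζ_852 over Q is the 852-th cyclotomic polynomial Φ_852(x), which is irreducible over Q and has degree φ(852) = 280. Hence [Q(α):Q] = φ(852) = 280.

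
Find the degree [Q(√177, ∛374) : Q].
[Q(√177, ∛374) : Q] = 6

Let L = Q(√177, ∛374). Since Q(√177) ⊂ L and [Q(√177):Q] = 2, the tower law gives 2 | [L:Q]. Likewise Q(∛374) ⊂ L with [Q(∛374):Q] = 3 (because 374 is not a perfect cube), so 3 | [L:Q]. As gcd(2,3) = 1, [L:Q] is divisible by 6. Conversely L is generated over Q by √177 and ∛374, so [L:Q] ≤ 2·3 = 6. Therefore [Q(√177, ∛374) : Q] = 6.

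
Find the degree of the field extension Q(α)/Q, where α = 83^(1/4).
[Q(α):Q] = 4

α is a root of x^4 - 83. By Eisenstein's criterion at the prime p = 83 (which divides the constant term 83 but p^2 = 6889 does not, since 83 is squarefree), x^4 - 83 is irreducible over Q. Hence [Q(α):Q] = 4.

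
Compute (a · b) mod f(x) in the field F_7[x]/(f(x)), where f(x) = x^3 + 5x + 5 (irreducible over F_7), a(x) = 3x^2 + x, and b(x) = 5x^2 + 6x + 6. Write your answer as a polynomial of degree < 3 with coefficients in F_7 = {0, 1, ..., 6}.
a · b ≡ 5x^2 + 5x + 4 (mod f(x))

Multiply in F_7[x]: a(x)·b(x) = (3x^2 + x)·(5x^2 + 6x + 6) = x^4 + 2x^3 + 3x^2 + 6x. This has degree ≥ 3, so divide by f(x) over F_7: x^4 + 2x^3 + 3x^2 + 6x = (x + 2)·(x^3 + 5x + 5) + (5x^2 + 5x + 4). Hence a·b ≡ 5x^2 + 5x + 4 (mod f). (F_7[x]/(f) is a field with 7^3 = 343 elements since f is irreducible of degree 3.)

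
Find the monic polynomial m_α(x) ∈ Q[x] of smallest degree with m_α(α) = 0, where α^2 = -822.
m_α(x) = x^2 + 822

α satisfies α^2 + 822 = 0, so x^2 + 822 annihilates α. Since d = -822 is squarefree and ≠ 1, it is not a perfect square in Q, so x^2 + 822 has no rational root and is therefore irreducible over Q (a degree-2 polynomial over a field is irreducible iff it has no root). Hence m_α(x) = x^2 + 822.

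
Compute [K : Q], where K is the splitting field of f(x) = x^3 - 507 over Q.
[K : Q] = 6

The roots of x^3 - 507 are ∛507, ω∛507, ω^2∛507 where ω = e^(2πi/3) is a primitive cube root of unity, so K = Q(∛507, ω). Now [Q(∛507):Q] = 3 (since 507 is not a perfect cube, x^3 - 507 is irreducible) and [Q(ω):Q] = 2. Both 2 and 3 divide [K:Q], and [K:Q] ≤ 3·2 = 6, so [K:Q] = 6. (Equivalently: Q(∛507) ⊂ R but ω ∉ R, so [K : Q(∛507)] = 2.)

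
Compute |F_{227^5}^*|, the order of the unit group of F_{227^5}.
|F_{227^5}^*| = 602738989906

F_{227^5} has 227^5 = 602738989907 elements; its multiplicative group consists of all nonzero elements, so |F_{227^5}^*| = 602738989907 - 1 = 602738989906. (It is cyclic since any finite subgroup of the multiplicative group of a field is cyclic.)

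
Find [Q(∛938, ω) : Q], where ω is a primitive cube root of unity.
[Q(∛938, ω) : Q] = 6

[Q(∛938):Q] = 3 (min poly x^3 - 938, irreducible since 938 is not a perfect cube). [Q(ω):Q] = 2 (min poly x^2 + x + 1). Since Q(∛938) ⊂ R and ω ∉ R, we have ω ∉ Q(∛938), so x^2 + x + 1 remains irreducible over Q(∛938) and [Q(∛938, ω) : Q(∛938)] = 2. By the tower law, [Q(∛938, ω) : Q] = 3 · 2 = 6. (In fact Q(∛938, ω) is the splitting field of x^3 - 938 over Q.)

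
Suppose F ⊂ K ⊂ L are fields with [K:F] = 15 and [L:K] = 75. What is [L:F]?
[L:F] = 1125

The tower law says that for any tower of field extensions F ⊂ K ⊂ L with finite degrees, [L:F] = [L:K] · [K:F]. Here this gives [L:F] = 75 · 15 = 1125.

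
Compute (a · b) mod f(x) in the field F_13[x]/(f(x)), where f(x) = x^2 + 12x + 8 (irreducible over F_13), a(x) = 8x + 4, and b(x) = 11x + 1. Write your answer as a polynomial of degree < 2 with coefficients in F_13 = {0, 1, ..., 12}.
a · b ≡ 10x + 2 (mod f(x))

Multiply in F_13[x]: a(x)·b(x) = (8x + 4)·(11x + 1) = 10x^2 + 4. This has degree ≥ 2, so divide by f(x) over F_13: 10x^2 + 4 = (10)·(x^2 + 12x + 8) + (10x + 2). Hence a·b ≡ 10x + 2 (mod f). (F_13[x]/(f) is a field with 13^2 = 169 elements since f is irreducible of degree 2.)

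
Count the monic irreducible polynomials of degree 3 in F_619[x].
There are 79058680 monic irreducible polynomials of degree 3 over F_619

Each element of F_{619^3} that lies in no proper subfield is a root of exactly one monic irreducible of degree 3 over F_619, and each such polynomial has 3 distinct roots in F_{619^3}. By Möbius inversion the count is N_619(3) = (1/3) Σ_{d|3} μ(3/d) · 619^d = (1/3)(μ(3)·619^1 + μ(1)·619^3) = 237176040/3 = 79058680.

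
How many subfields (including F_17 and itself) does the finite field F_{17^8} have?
F_{17^8} has 4 subfields

The subfields of F_{p^n} are exactly the fields F_{p^d} for d | n (each is the fixed field of the unique index-d subgroup of Gal(F_{p^n}/F_p) ≅ Z/nZ). The divisors of n = 8 are {1, 2, 4, 8}, giving 4 subfields: F_{17^1}, F_{17^2}, F_{17^4}, F_{17^8}.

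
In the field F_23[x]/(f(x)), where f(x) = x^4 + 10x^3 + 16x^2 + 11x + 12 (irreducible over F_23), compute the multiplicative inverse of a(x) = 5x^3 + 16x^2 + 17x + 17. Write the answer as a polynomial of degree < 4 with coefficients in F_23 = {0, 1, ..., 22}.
a(x)^(-1) ≡ 7x^3 + 6x^2 + 22 (mod f(x))

Since f is irreducible over F_23, F_23[x]/(f) is a field and a(x) ≠ 0 has an inverse. Apply the extended Euclidean algorithm to f(x) and a(x) in F_23[x]: f(x) = (14x + 17)·a(x) + (12x^2 + 13x + 22);  a(x) = (10x + 2)·(12x^2 + 13x + 22) + (x + 19);  (12x^2 + 13x + 22) = (12x + 15)·(x + 19) + (13). The last nonzero remainder is the constant 13 = gcd(f, a) in F_23. Back-substituting through the division chain expresses 13 = s(x)·a(x) + t(x)·f(x) with s(x) ≡ 22x^3 + 9x^2 + 10 (mod f), so (22x^3 + 9x^2 + 10)·a(x) ≡ 13 (mod f). Multiplying by 13^(-1) ≡ 16 in F_23 gives a(x)^(-1) ≡ 16·(22x^3 + 9x^2 + 10) ≡ 7x^3 + 6x^2 + 22 (mod f). Check: (5x^3 + 16x^2 + 17x + 17)·(7x^3 + 6x^2 + 22) = 12x^6 + 4x^5 + 8x^4 + 9x^3 + 17x^2 + 6x + 6 ≡ 1 (mod x^4 + 10x^3 + 16x^2 + 11x + 12).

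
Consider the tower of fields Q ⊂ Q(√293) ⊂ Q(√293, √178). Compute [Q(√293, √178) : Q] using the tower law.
[Q(√293, √178) : Q] = 4

[Q(√293):Q] = 2 (min poly x^2 - 293, irreducible since 293 is squarefree > 1). For the top step, suppose √178 ∈ Q(√293), say √178 = c + d√293 with c, d ∈ Q. Squaring: 178 = c^2 + 293d^2 + 2cd√293. Since √293 ∉ Q this forces 2cd = 0. If d = 0 then √178 = c ∈ Q, contradicting 178 squarefree > 1. If c = 0 then 178 = 293d^2, so 293·178 = (293d)^2 is a perfect square in Q — but 293·178 = 52154 is not a perfect square (since 293 and 178 are distinct squarefree integers). Contradiction. Hence √178 ∉ Q(√293), so x^2 - 178 stays irreducible over Q(√293) and [Q(√293, √178) : Q(√293)] = 2. By the tower law, [Q(√293, √178) : Q] = 2 · 2 = 4.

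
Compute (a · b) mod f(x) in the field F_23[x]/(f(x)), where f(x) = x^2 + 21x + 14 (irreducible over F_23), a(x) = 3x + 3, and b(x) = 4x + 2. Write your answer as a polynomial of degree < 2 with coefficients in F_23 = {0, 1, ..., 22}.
a · b ≡ 19x + 22 (mod f(x))

Multiply in F_23[x]: a(x)·b(x) = (3x + 3)·(4x + 2) = 12x^2 + 18x + 6. This has degree ≥ 2, so divide by f(x) over F_23: 12x^2 + 18x + 6 = (12)·(x^2 + 21x + 14) + (19x + 22). Hence a·b ≡ 19x + 22 (mod f). (F_23[x]/(f) is a field with 23^2 = 529 elements since f is irreducible of degree 2.)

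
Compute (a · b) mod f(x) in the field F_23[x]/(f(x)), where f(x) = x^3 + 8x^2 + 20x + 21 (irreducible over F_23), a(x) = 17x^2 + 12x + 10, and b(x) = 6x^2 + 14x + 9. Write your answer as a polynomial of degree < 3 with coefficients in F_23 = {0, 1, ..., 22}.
a · b ≡ 20x^2 + 15x + 21 (mod f(x))

Multiply in F_23[x]: a(x)·b(x) = (17x^2 + 12x + 10)·(6x^2 + 14x + 9) = 10x^4 + 11x^3 + 13x^2 + 18x + 21. This has degree ≥ 3, so divide by f(x) over F_23: 10x^4 + 11x^3 + 13x^2 + 18x + 21 = (10x)·(x^3 + 8x^2 + 20x + 21) + (20x^2 + 15x + 21). Hence a·b ≡ 20x^2 + 15x + 21 (mod f). (F_23[x]/(f) is a field with 23^3 = 12167 elements since f is irreducible of degree 3.)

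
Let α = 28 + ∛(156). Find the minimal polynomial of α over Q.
m_α(x) = x^3 - 84x^2 + 2352x - 22108

Set β = α - 28 = ∛(156), so β^3 = 156. Then (α - 28)^3 - 156 = 0, i.e. α is a root of g(x) = (x - 28)^3 - 156 = x^3 - 84x^2 + 2352x - 22108. Since g(x) = h(x - 28) where h(x) = x^3 - 156, and h is irreducible over Q (because 156 is not a perfect cube, so h has no rational root, and a monic cubic with no rational root is irreducible), g is also irreducible (irreducibility is preserved under the substitution x → x - 28). Hence m_α(x) = x^3 - 84x^2 + 2352x - 22108.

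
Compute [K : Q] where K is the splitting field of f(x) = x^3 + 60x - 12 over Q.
[K : Q] = 6

By the rational root test, any rational root of the monic integer polynomial f(x) = x^3 + 60x - 12 must be an integer dividing the constant term -12, i.e. one of ±{1, 2, 3, 4, 6, 12}. Evaluating: f(1) = 49, f(-1) = -73, f(2) = 116, f(-2) = -140, f(3) = 195, f(-3) = -219, f(4) = 292, f(-4) = -316, f(6) = 564, f(-6) = -588, f(12) = 2436, f(-12) = -2460; none is 0, so f has no rational root and is therefore irreducible over Q (a cubic with no linear factor over a field is irreducible). For an irreducible cubic, the Galois group is A_3 or S_3 according as the discriminant disc(f) = -4a^3 - 27b^2 = -4·(60)^3 - 27·(-12)^2 = -867888 is or is not a square in Q. Here disc(f) = -867888 is not a perfect square in Q, so the Galois group of f over Q is not contained in A_3 and must be all of S_3. The splitting field has degree |S_3| = 6 over Q, so [K : Q] = 6.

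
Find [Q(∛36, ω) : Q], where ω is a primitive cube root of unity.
[Q(∛36, ω) : Q] = 6

[Q(∛36):Q] = 3 (min poly x^3 - 36, irreducible since 36 is not a perfect cube). [Q(ω):Q] = 2 (min poly x^2 + x + 1). Since Q(∛36) ⊂ R and ω ∉ R, we have ω ∉ Q(∛36), so x^2 + x + 1 remains irreducible over Q(∛36) and [Q(∛36, ω) : Q(∛36)] = 2. By the tower law, [Q(∛36, ω) : Q] = 3 · 2 = 6. (In fact Q(∛36, ω) is the splitting field of x^3 - 36 over Q.)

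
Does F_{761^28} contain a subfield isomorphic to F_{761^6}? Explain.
No: F_{761^6} is not a subfield of F_{761^28}

F_{p^m} embeds in F_{p^n} iff m | n. Here 6 ∤ 28 (since 28 = 4·6 + 4 with remainder 4 ≠ 0), so F_{761^6} is not a subfield of F_{761^28}. Equivalently: if it were, the tower law would give 6 = [F_{761^6}:F_761] dividing [F_{761^28}:F_761] = 28, contradiction.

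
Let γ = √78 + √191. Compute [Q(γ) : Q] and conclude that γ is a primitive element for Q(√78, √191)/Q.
[Q(γ) : Q] = 4 (equivalently, Q(γ) = Q(√78, √191))

Obviously Q(γ) ⊆ Q(√78, √191), and [Q(√78, √191):Q] = 4 (since 78, 191 are distinct squarefree integers > 1 with 14898 not a perfect square). To show equality we compute the minimal polynomial of γ. From γ = √78 + √191: γ^2 = 78 + 2√(14898) + 191 = 269 + 2√(14898), so γ^2 - 269 = 2√(14898); squaring, (γ^2 - 269)^2 = 4·14898, i.e. γ^4 - 538γ^2 + 72361 - 59592 = 0, i.e. γ^4 - 538γ^2 + 12769 = 0. So γ is a root of x^4 - 538x^2 + 12769. This polynomial is irreducible over Q: it has no rational root (each ±√78 ± √191 is irrational), and any factorization into two quadratics over Q would force √(14898) ∈ Q (pairing opposite roots) or √78, √191 ∈ Q (other pairings), all impossible. Hence [Q(γ):Q] = 4 = [Q(√78, √191):Q], so Q(γ) = Q(√78, √191).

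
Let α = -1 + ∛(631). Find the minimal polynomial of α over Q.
m_α(x) = x^3 + 3x^2 + 3x - 630

Set β = α + 1 = ∛(631), so β^3 = 631. Then (α + 1)^3 - 631 = 0, i.e. α is a root of g(x) = (x + 1)^3 - 631 = x^3 + 3x^2 + 3x - 630. Since g(x) = h(x + 1) where h(x) = x^3 - 631, and h is irreducible over Q (because 631 is not a perfect cube, so h has no rational root, and a monic cubic with no rational root is irreducible), g is also irreducible (irreducibility is preserved under the substitution x → x + 1). Hence m_α(x) = x^3 + 3x^2 + 3x - 630.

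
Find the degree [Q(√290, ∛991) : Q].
[Q(√290, ∛991) : Q] = 6

Let L = Q(√290, ∛991). Since Q(√290) ⊂ L and [Q(√290):Q] = 2, the tower law gives 2 | [L:Q]. Likewise Q(∛991) ⊂ L with [Q(∛991):Q] = 3 (because 991 is not a perfect cube), so 3 | [L:Q]. As gcd(2,3) = 1, [L:Q] is divisible by 6. Conversely L is generated over Q by √290 and ∛991, so [L:Q] ≤ 2·3 = 6. Therefore [Q(√290, ∛991) : Q] = 6.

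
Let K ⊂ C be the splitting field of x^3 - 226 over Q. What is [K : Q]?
[K : Q] = 6

The roots of x^3 - 226 are ∛226, ω∛226, ω^2∛226 where ω = e^(2πi/3) is a primitive cube root of unity, so K = Q(∛226, ω). Now [Q(∛226):Q] = 3 (since 226 is not a perfect cube, x^3 - 226 is irreducible) and [Q(ω):Q] = 2. Both 2 and 3 divide [K:Q], and [K:Q] ≤ 3·2 = 6, so [K:Q] = 6. (Equivalently: Q(∛226) ⊂ R but ω ∉ R, so [K : Q(∛226)] = 2.)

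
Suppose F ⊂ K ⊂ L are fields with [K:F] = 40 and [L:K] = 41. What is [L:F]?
[L:F] = 1640

The tower law says that for any tower of field extensions F ⊂ K ⊂ L with finite degrees, [L:F] = [L:K] · [K:F]. Here this gives [L:F] = 41 · 40 = 1640.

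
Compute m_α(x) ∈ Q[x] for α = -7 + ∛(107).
m_α(x) = x^3 + 21x^2 + 147x + 236

Set β = α + 7 = ∛(107), so β^3 = 107. Then (α + 7)^3 - 107 = 0, i.e. α is a root of g(x) = (x + 7)^3 - 107 = x^3 + 21x^2 + 147x + 236. Since g(x) = h(x + 7) where h(x) = x^3 - 107, and h is irreducible over Q (because 107 is not a perfect cube, so h has no rational root, and a monic cubic with no rational root is irreducible), g is also irreducible (irreducibility is preserved under the substitution x → x + 7). Hence m_α(x) = x^3 + 21x^2 + 147x + 236.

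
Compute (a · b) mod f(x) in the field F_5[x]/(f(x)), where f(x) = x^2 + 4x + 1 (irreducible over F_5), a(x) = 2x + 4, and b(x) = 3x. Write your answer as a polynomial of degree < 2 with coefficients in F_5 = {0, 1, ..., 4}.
a · b ≡ 3x + 4 (mod f(x))

Multiply in F_5[x]: a(x)·b(x) = (2x + 4)·(3x) = x^2 + 2x. This has degree ≥ 2, so divide by f(x) over F_5: x^2 + 2x = (1)·(x^2 + 4x + 1) + (3x + 4). Hence a·b ≡ 3x + 4 (mod f). (F_5[x]/(f) is a field with 5^2 = 25 elements since f is irreducible of degree 2.)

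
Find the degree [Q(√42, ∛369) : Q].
[Q(√42, ∛369) : Q] = 6

Let L = Q(√42, ∛369). Since Q(√42) ⊂ L and [Q(√42):Q] = 2, the tower law gives 2 | [L:Q]. Likewise Q(∛369) ⊂ L with [Q(∛369):Q] = 3 (because 369 is not a perfect cube), so 3 | [L:Q]. As gcd(2,3) = 1, [L:Q] is divisible by 6. Conversely L is generated over Q by √42 and ∛369, so [L:Q] ≤ 2·3 = 6. Therefore [Q(√42, ∛369) : Q] = 6.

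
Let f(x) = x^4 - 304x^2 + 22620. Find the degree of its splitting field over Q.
[K : Q] = 4

Solving the quadratic in x^2: x^2 = (304 ± √(304^2 - 4·22620))/2 = (304 ± √1936)/2 = (304 ± 44)/2, giving x^2 = 174 or x^2 = 130. So f(x) = (x^2 - 174)(x^2 - 130) and the roots of f are ±√174, ±√130. Hence the splitting field is K = Q(√174, √130). Since 174 and 130 are distinct squarefree integers > 1, their product 22620 is not a perfect square, so √130 ∉ Q(√174). By the tower law [K:Q] = [Q(√174,√130):Q(√174)] · [Q(√174):Q] = 2 · 2 = 4.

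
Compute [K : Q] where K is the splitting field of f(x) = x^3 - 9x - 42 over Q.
[K : Q] = 6

By the rational root test, any rational root of the monic integer polynomial f(x) = x^3 - 9x - 42 must be an integer dividing the constant term -42, i.e. one of ±{1, 2, 3, 6, 7, 14, 21, 42}. Evaluating: f(1) = -50, f(-1) = -34, f(2) = -52, f(-2) = -32, f(3) = -42, f(-3) = -42, f(6) = 120, f(-6) = -204, f(7) = 238, f(-7) = -322, f(14) = 2576, f(-14) = -2660, f(21) = 9030, f(-21) = -9114, f(42) = 73668, f(-42) = -73752; none is 0, so f has no rational root and is therefore irreducible over Q (a cubic with no linear factor over a field is irreducible). For an irreducible cubic, the Galois group is A_3 or S_3 according as the discriminant disc(f) = -4a^3 - 27b^2 = -4·(-9)^3 - 27·(-42)^2 = -44712 is or is not a square in Q. Here disc(f) = -44712 is not a perfect square in Q, so the Galois group of f over Q is not contained in A_3 and must be all of S_3. The splitting field has degree |S_3| = 6 over Q, so [K : Q] = 6.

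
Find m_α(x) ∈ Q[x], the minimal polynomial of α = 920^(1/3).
m_α(x) = x^3 - 920

α satisfies α^3 = 920, so x^3 - 920 annihilates α. By the rational root test, a rational root p/q (in lowest terms) of x^3 - 920 would satisfy p^3 = 920 q^3, forcing q = 1 and p^3 = 920; but 920 is not a perfect cube, contradiction. A monic cubic over Q with no rational root is irreducible (any nontrivial factorization would include a linear factor). Hence x^3 - 920 is the minimal polynomial of α, and in particular [Q(α):Q] = 3.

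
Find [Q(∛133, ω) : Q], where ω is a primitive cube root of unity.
[Q(∛133, ω) : Q] = 6

[Q(∛133):Q] = 3 (min poly x^3 - 133, irreducible since 133 is not a perfect cube). [Q(ω):Q] = 2 (min poly x^2 + x + 1). Since Q(∛133) ⊂ R and ω ∉ R, we have ω ∉ Q(∛133), so x^2 + x + 1 remains irreducible over Q(∛133) and [Q(∛133, ω) : Q(∛133)] = 2. By the tower law, [Q(∛133, ω) : Q] = 3 · 2 = 6. (In fact Q(∛133, ω) is the splitting field of x^3 - 133 over Q.)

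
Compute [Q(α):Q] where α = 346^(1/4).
[Q(α):Q] = 4

α is a root of x^4 - 346. By Eisenstein's criterion at the prime p = 2 (which divides the constant term 346 but p^2 = 4 does not, since 346 is squarefree), x^4 - 346 is irreducible over Q. Hence [Q(α):Q] = 4.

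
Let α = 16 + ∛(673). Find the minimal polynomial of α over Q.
m_α(x) = x^3 - 48x^2 + 768x - 4769

Set β = α - 16 = ∛(673), so β^3 = 673. Then (α - 16)^3 - 673 = 0, i.e. α is a root of g(x) = (x - 16)^3 - 673 = x^3 - 48x^2 + 768x - 4769. Since g(x) = h(x - 16) where h(x) = x^3 - 673, and h is irreducible over Q (because 673 is not a perfect cube, so h has no rational root, and a monic cubic with no rational root is irreducible), g is also irreducible (irreducibility is preserved under the substitution x → x - 16). Hence m_α(x) = x^3 - 48x^2 + 768x - 4769.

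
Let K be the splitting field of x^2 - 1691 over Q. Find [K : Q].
[K : Q] = 2

f(x) = x^2 - 1691 factors as (x - √1691)(x + √1691). The splitting field is K = Q(√1691). Since 1691 is squarefree and > 1, it is not a perfect square, so x^2 - 1691 is irreducible over Q and [Q(√1691) : Q] = 2. Hence [K : Q] = 2.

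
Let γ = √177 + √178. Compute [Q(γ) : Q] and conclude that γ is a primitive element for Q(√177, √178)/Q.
[Q(γ) : Q] = 4 (equivalently, Q(γ) = Q(√177, √178))

Obviously Q(γ) ⊆ Q(√177, √178), and [Q(√177, √178):Q] = 4 (since 177, 178 are distinct squarefree integers > 1 with 31506 not a perfect square). To show equality we compute the minimal polynomial of γ. From γ = √177 + √178: γ^2 = 177 + 2√(31506) + 178 = 355 + 2√(31506), so γ^2 - 355 = 2√(31506); squaring, (γ^2 - 355)^2 = 4·31506, i.e. γ^4 - 710γ^2 + 126025 - 126024 = 0, i.e. γ^4 - 710γ^2 + 1 = 0. So γ is a root of x^4 - 710x^2 + 1. This polynomial is irreducible over Q: it has no rational root (each ±√177 ± √178 is irrational), and any factorization into two quadratics over Q would force √(31506) ∈ Q (pairing opposite roots) or √177, √178 ∈ Q (other pairings), all impossible. Hence [Q(γ):Q] = 4 = [Q(√177, √178):Q], so Q(γ) = Q(√177, √178).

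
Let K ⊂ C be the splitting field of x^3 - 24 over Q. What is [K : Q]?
[K : Q] = 6

The roots of x^3 - 24 are ∛24, ω∛24, ω^2∛24 where ω = e^(2πi/3) is a primitive cube root of unity, so K = Q(∛24, ω). Now [Q(∛24):Q] = 3 (since 24 is not a perfect cube, x^3 - 24 is irreducible) and [Q(ω):Q] = 2. Both 2 and 3 divide [K:Q], and [K:Q] ≤ 3·2 = 6, so [K:Q] = 6. (Equivalently: Q(∛24) ⊂ R but ω ∉ R, so [K : Q(∛24)] = 2.)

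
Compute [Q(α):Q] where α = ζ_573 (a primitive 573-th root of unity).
[Q(α):Q] = 380

The minimal polynomial of ζ_573 over Q is the 573-th cyclotomic polynomial Φ_573(x), which is irreducible over Q and has degree φ(573) = 380. Hence [Q(α):Q] = φ(573) = 380.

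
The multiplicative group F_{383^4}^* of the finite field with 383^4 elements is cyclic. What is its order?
|F_{383^4}^*| = 21517662720

F_{383^4} has 383^4 = 21517662721 elements; its multiplicative group consists of all nonzero elements, so |F_{383^4}^*| = 21517662721 - 1 = 21517662720. (It is cyclic since any finite subgroup of the multiplicative group of a field is cyclic.)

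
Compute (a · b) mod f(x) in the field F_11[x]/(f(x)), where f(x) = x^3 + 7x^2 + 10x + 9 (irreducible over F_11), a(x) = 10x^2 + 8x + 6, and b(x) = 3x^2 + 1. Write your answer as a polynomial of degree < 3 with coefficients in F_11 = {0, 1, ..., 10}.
a · b ≡ 7x^2 + 3x + 8 (mod f(x))

Multiply in F_11[x]: a(x)·b(x) = (10x^2 + 8x + 6)·(3x^2 + 1) = 8x^4 + 2x^3 + 6x^2 + 8x + 6. This has degree ≥ 3, so divide by f(x) over F_11: 8x^4 + 2x^3 + 6x^2 + 8x + 6 = (8x + 1)·(x^3 + 7x^2 + 10x + 9) + (7x^2 + 3x + 8). Hence a·b ≡ 7x^2 + 3x + 8 (mod f). (F_11[x]/(f) is a field with 11^3 = 1331 elements since f is irreducible of degree 3.)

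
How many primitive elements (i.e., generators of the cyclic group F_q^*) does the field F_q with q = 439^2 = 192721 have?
There are φ(192720) = 46080 primitive elements

F_q^* is cyclic of order q - 1 = 192720. A cyclic group of order m has exactly φ(m) generators. Here m = 192720 = 2^4 · 3 · 5 · 11 · 73, so the number of primitive elements is φ(192720) = 46080.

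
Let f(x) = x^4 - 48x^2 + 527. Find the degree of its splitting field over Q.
[K : Q] = 4

Solving the quadratic in x^2: x^2 = (48 ± √(48^2 - 4·527))/2 = (48 ± √196)/2 = (48 ± 14)/2, giving x^2 = 31 or x^2 = 17. So f(x) = (x^2 - 31)(x^2 - 17) and the roots of f are ±√31, ±√17. Hence the splitting field is K = Q(√31, √17). Since 31 and 17 are distinct squarefree integers > 1, their product 527 is not a perfect square, so √17 ∉ Q(√31). By the tower law [K:Q] = [Q(√31,√17):Q(√31)] · [Q(√31):Q] = 2 · 2 = 4.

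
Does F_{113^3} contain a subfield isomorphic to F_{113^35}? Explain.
No: F_{113^35} is not a subfield of F_{113^3}

F_{p^m} embeds in F_{p^n} iff m | n. Here 35 ∤ 3 (since 3 = 0·35 + 3 with remainder 3 ≠ 0), so F_{113^35} is not a subfield of F_{113^3}. Equivalently: if it were, the tower law would give 35 = [F_{113^35}:F_113] dividing [F_{113^3}:F_113] = 3, contradiction.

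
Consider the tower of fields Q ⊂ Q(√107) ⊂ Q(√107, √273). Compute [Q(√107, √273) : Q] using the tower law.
[Q(√107, √273) : Q] = 4

[Q(√107):Q] = 2 (min poly x^2 - 107, irreducible since 107 is squarefree > 1). For the top step, suppose √273 ∈ Q(√107), say √273 = c + d√107 with c, d ∈ Q. Squaring: 273 = c^2 + 107d^2 + 2cd√107. Since √107 ∉ Q this forces 2cd = 0. If d = 0 then √273 = c ∈ Q, contradicting 273 squarefree > 1. If c = 0 then 273 = 107d^2, so 107·273 = (107d)^2 is a perfect square in Q — but 107·273 = 29211 is not a perfect square (since 107 and 273 are distinct squarefree integers). Contradiction. Hence √273 ∉ Q(√107), so x^2 - 273 stays irreducible over Q(√107) and [Q(√107, √273) : Q(√107)] = 2. By the tower law, [Q(√107, √273) : Q] = 2 · 2 = 4.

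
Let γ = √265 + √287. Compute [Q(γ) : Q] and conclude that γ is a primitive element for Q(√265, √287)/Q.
[Q(γ) : Q] = 4 (equivalently, Q(γ) = Q(√265, √287))

Obviously Q(γ) ⊆ Q(√265, √287), and [Q(√265, √287):Q] = 4 (since 265, 287 are distinct squarefree integers > 1 with 76055 not a perfect square). To show equality we compute the minimal polynomial of γ. From γ = √265 + √287: γ^2 = 265 + 2√(76055) + 287 = 552 + 2√(76055), so γ^2 - 552 = 2√(76055); squaring, (γ^2 - 552)^2 = 4·76055, i.e. γ^4 - 1104γ^2 + 304704 - 304220 = 0, i.e. γ^4 - 1104γ^2 + 484 = 0. So γ is a root of x^4 - 1104x^2 + 484. This polynomial is irreducible over Q: it has no rational root (each ±√265 ± √287 is irrational), and any factorization into two quadratics over Q would force √(76055) ∈ Q (pairing opposite roots) or √265, √287 ∈ Q (other pairings), all impossible. Hence [Q(γ):Q] = 4 = [Q(√265, √287):Q], so Q(γ) = Q(√265, √287).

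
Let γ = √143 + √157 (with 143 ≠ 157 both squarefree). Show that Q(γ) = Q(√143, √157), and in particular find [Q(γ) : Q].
[Q(γ) : Q] = 4 (equivalently, Q(γ) = Q(√143, √157))

Obviously Q(γ) ⊆ Q(√143, √157), and [Q(√143, √157):Q] = 4 (since 143, 157 are distinct squarefree integers > 1 with 22451 not a perfect square). To show equality we compute the minimal polynomial of γ. From γ = √143 + √157: γ^2 = 143 + 2√(22451) + 157 = 300 + 2√(22451), so γ^2 - 300 = 2√(22451); squaring, (γ^2 - 300)^2 = 4·22451, i.e. γ^4 - 600γ^2 + 90000 - 89804 = 0, i.e. γ^4 - 600γ^2 + 196 = 0. So γ is a root of x^4 - 600x^2 + 196. This polynomial is irreducible over Q: it has no rational root (each ±√143 ± √157 is irrational), and any factorization into two quadratics over Q would force √(22451) ∈ Q (pairing opposite roots) or √143, √157 ∈ Q (other pairings), all impossible. Hence [Q(γ):Q] = 4 = [Q(√143, √157):Q], so Q(γ) = Q(√143, √157).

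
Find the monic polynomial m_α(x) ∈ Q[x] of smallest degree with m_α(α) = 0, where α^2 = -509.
m_α(x) = x^2 + 509

α satisfies α^2 + 509 = 0, so x^2 + 509 annihilates α. Since d = -509 is squarefree and ≠ 1, it is not a perfect square in Q, so x^2 + 509 has no rational root and is therefore irreducible over Q (a degree-2 polynomial over a field is irreducible iff it has no root). Hence m_α(x) = x^2 + 509.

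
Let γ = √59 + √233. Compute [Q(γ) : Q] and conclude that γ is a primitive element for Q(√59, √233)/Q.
[Q(γ) : Q] = 4 (equivalently, Q(γ) = Q(√59, √233))

Obviously Q(γ) ⊆ Q(√59, √233), and [Q(√59, √233):Q] = 4 (since 59, 233 are distinct squarefree integers > 1 with 13747 not a perfect square). To show equality we compute the minimal polynomial of γ. From γ = √59 + √233: γ^2 = 59 + 2√(13747) + 233 = 292 + 2√(13747), so γ^2 - 292 = 2√(13747); squaring, (γ^2 - 292)^2 = 4·13747, i.e. γ^4 - 584γ^2 + 85264 - 54988 = 0, i.e. γ^4 - 584γ^2 + 30276 = 0. So γ is a root of x^4 - 584x^2 + 30276. This polynomial is irreducible over Q: it has no rational root (each ±√59 ± √233 is irrational), and any factorization into two quadratics over Q would force √(13747) ∈ Q (pairing opposite roots) or √59, √233 ∈ Q (other pairings), all impossible. Hence [Q(γ):Q] = 4 = [Q(√59, √233):Q], so Q(γ) = Q(√59, √233).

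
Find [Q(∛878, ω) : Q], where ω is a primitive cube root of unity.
[Q(∛878, ω) : Q] = 6

[Q(∛878):Q] = 3 (min poly x^3 - 878, irreducible since 878 is not a perfect cube). [Q(ω):Q] = 2 (min poly x^2 + x + 1). Since Q(∛878) ⊂ R and ω ∉ R, we have ω ∉ Q(∛878), so x^2 + x + 1 remains irreducible over Q(∛878) and [Q(∛878, ω) : Q(∛878)] = 2. By the tower law, [Q(∛878, ω) : Q] = 3 · 2 = 6. (In fact Q(∛878, ω) is the splitting field of x^3 - 878 over Q.)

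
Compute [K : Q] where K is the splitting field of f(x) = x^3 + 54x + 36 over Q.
[K : Q] = 6

By the rational root test, any rational root of the monic integer polynomial f(x) = x^3 + 54x + 36 must be an integer dividing the constant term 36, i.e. one of ±{1, 2, 3, 4, 6, 9, 12, 18, 36}. Evaluating: f(1) = 91, f(-1) = -19, f(2) = 152, f(-2) = -80, f(3) = 225, f(-3) = -153, f(4) = 316, f(-4) = -244, f(6) = 576, f(-6) = -504, f(9) = 1251, f(-9) = -1179, f(12) = 2412, f(-12) = -2340, f(18) = 6840, f(-18) = -6768, f(36) = 48636, f(-36) = -48564; none is 0, so f has no rational root and is therefore irreducible over Q (a cubic with no linear factor over a field is irreducible). For an irreducible cubic, the Galois group is A_3 or S_3 according as the discriminant disc(f) = -4a^3 - 27b^2 = -4·(54)^3 - 27·(36)^2 = -664848 is or is not a square in Q. Here disc(f) = -664848 is not a perfect square in Q, so the Galois group of f over Q is not contained in A_3 and must be all of S_3. The splitting field has degree |S_3| = 6 over Q, so [K : Q] = 6.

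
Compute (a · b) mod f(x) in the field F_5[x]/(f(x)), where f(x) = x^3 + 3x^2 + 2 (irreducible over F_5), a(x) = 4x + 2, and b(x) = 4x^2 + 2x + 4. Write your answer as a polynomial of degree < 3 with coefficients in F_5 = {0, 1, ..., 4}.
a · b ≡ 3x^2 + 1 (mod f(x))

Multiply in F_5[x]: a(x)·b(x) = (4x + 2)·(4x^2 + 2x + 4) = x^3 + x^2 + 3. This has degree ≥ 3, so divide by f(x) over F_5: x^3 + x^2 + 3 = (1)·(x^3 + 3x^2 + 2) + (3x^2 + 1). Hence a·b ≡ 3x^2 + 1 (mod f). (F_5[x]/(f) is a field with 5^3 = 125 elements since f is irreducible of degree 3.)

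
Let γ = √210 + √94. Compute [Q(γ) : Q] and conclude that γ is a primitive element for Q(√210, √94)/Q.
[Q(γ) : Q] = 4 (equivalently, Q(γ) = Q(√210, √94))

Obviously Q(γ) ⊆ Q(√210, √94), and [Q(√210, √94):Q] = 4 (since 210, 94 are distinct squarefree integers > 1 with 19740 not a perfect square). To show equality we compute the minimal polynomial of γ. From γ = √210 + √94: γ^2 = 210 + 2√(19740) + 94 = 304 + 2√(19740), so γ^2 - 304 = 2√(19740); squaring, (γ^2 - 304)^2 = 4·19740, i.e. γ^4 - 608γ^2 + 92416 - 78960 = 0, i.e. γ^4 - 608γ^2 + 13456 = 0. So γ is a root of x^4 - 608x^2 + 13456. This polynomial is irreducible over Q: it has no rational root (each ±√210 ± √94 is irrational), and any factorization into two quadratics over Q would force √(19740) ∈ Q (pairing opposite roots) or √210, √94 ∈ Q (other pairings), all impossible. Hence [Q(γ):Q] = 4 = [Q(√210, √94):Q], so Q(γ) = Q(√210, √94).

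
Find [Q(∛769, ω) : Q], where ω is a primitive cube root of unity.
[Q(∛769, ω) : Q] = 6

[Q(∛769):Q] = 3 (min poly x^3 - 769, irreducible since 769 is not a perfect cube). [Q(ω):Q] = 2 (min poly x^2 + x + 1). Since Q(∛769) ⊂ R and ω ∉ R, we have ω ∉ Q(∛769), so x^2 + x + 1 remains irreducible over Q(∛769) and [Q(∛769, ω) : Q(∛769)] = 2. By the tower law, [Q(∛769, ω) : Q] = 3 · 2 = 6. (In fact Q(∛769, ω) is the splitting field of x^3 - 769 over Q.)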